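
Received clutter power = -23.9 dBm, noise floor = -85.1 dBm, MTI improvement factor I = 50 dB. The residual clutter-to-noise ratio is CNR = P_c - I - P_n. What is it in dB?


CNR = -23.9 - 50 - (-85.1) = 11.2 dB

11.2 dB


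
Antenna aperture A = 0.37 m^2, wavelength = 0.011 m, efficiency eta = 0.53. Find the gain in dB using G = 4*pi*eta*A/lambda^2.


G_linear = 4*pi*0.53*0.37/0.011^2 = 20365.83
G_dB = 10*log10(20365.83) = 43.1 dB

43.1 dB


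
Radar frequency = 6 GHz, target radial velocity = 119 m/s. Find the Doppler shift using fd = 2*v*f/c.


fd = 2 * 119 * 6000000000.0 / 3e8 = 4760.0 Hz

4760.0 Hz


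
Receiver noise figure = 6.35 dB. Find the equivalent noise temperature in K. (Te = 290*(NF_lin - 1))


NF_lin = 10^(6.35/10) = 4.315191
Te = 290 * (4.315191 - 1) = 961.4 K

961.4 K


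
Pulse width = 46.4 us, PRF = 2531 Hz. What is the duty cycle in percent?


DC = 46.4e-6 * 2531 * 100 = 11.74%

11.74%


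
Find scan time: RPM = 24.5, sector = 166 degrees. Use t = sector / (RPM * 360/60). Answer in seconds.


t = 166 / (24.5 * 360) * 60 = 1.13 s

1.13 s


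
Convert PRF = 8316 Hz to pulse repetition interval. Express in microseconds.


PRI = 1/8316 = 0.0001202501 s = 120.3 us

120.3 us


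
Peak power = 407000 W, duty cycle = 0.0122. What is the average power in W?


P_avg = 407000 * 0.0122 = 4965.4 W

4965.4 W


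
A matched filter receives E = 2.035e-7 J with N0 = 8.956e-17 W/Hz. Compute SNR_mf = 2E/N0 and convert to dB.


SNR_lin = 2 * 2.035e-7 / 8.956e-17 = 4.544e9
SNR_dB = 10*log10(4.544e9) = 96.6 dB

96.6 dB


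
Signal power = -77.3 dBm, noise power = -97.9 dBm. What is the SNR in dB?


SNR = -77.3 - (-97.9) = 20.6 dB

20.6 dB


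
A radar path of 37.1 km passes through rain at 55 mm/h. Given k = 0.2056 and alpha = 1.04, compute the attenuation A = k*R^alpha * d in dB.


gamma = 0.2056 * 55^1.04 = 13.273954 dB/km
A = 13.273954 * 37.1 = 492.46 dB

492.46 dB


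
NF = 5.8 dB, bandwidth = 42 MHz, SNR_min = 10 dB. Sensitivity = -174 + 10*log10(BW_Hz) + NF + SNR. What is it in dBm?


10*log10(42000000.0) = 76.23
S = -174 + 76.23 + 5.8 + 10 = -82.0 dBm

-82.0 dBm


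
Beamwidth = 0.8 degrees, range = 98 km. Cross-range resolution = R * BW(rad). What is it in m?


BW_rad = 0.013962634
CR = 98000 * 0.013962634 = 1368.3 m

1368.3 m


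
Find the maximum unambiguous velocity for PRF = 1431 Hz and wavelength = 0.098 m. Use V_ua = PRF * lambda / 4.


V_ua = 1431 * 0.098 / 4 = 35.1 m/s

35.1 m/s


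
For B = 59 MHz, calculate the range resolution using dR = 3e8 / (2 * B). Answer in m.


dR = 3e8 / (2 * 59000000.0) = 2.54 m

2.54 m


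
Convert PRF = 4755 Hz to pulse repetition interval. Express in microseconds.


PRI = 1/4755 = 0.0002103049 s = 210.3 us

210.3 us


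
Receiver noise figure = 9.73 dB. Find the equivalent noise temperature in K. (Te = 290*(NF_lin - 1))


NF_lin = 10^(9.73/10) = 9.397233
Te = 290 * (9.397233 - 1) = 2435.2 K

2435.2 K


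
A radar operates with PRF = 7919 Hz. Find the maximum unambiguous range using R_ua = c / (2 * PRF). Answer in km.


R_ua = 3e8 / (2 * 7919) = 18941.8 m = 18.9 km

18.9 km


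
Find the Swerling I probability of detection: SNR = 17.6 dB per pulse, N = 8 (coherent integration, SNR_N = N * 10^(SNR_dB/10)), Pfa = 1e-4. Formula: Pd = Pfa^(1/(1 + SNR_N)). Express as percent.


SNR_lin = 10^(17.6/10) = 57.54399
SNR_N = 8 * 57.54399 = 460.35192
1/(1 + SNR_N) = 1/461.35192 = 0.0021675
Pd = (1e-4)^0.0021675 = 0.98023
Pd = 98.0%

98.0%


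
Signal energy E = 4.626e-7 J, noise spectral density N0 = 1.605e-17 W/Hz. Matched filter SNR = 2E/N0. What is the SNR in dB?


SNR_lin = 2 * 4.626e-7 / 1.605e-17 = 5.764e10
SNR_dB = 10*log10(5.764e10) = 107.6 dB

107.6 dB


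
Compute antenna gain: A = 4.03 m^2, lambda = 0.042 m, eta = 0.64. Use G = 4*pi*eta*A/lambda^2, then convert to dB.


G_linear = 4*pi*0.64*4.03/0.042^2 = 18373.69
G_dB = 10*log10(18373.69) = 42.6 dB

42.6 dB


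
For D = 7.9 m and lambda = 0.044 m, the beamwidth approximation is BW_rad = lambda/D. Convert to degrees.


BW_rad = 0.044 / 7.9 = 0.00557
BW_deg = 0.32 degrees

0.32 degrees


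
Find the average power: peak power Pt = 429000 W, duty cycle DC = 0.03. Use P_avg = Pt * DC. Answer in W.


P_avg = 429000 * 0.03 = 12870.0 W

12870.0 W


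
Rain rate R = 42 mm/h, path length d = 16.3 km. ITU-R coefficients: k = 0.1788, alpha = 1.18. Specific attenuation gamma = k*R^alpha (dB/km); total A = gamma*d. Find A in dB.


gamma = 0.1788 * 42^1.18 = 14.716403 dB/km
A = 14.716403 * 16.3 = 239.88 dB

239.88 dB


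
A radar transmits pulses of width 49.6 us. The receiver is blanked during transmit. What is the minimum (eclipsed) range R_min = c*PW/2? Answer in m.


R_min = 3e8 * 49.6e-6 / 2 = 7440.0 m

7440.0 m


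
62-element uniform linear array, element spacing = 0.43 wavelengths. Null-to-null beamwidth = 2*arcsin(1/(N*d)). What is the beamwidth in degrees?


1/(N*d) = 1/(62*0.43) = 0.037509
BW = 2*arcsin(0.037509) = 4.3 degrees

4.3 degrees


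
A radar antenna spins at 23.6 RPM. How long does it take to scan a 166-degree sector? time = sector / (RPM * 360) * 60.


t = 166 / (23.6 * 360) * 60 = 1.17 s

1.17 s


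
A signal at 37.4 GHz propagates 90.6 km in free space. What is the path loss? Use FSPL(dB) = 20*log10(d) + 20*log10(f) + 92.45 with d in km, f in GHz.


20*log10(90.6) = 39.14
20*log10(37.4) = 31.46
FSPL = 163.0 dB

163.0 dB


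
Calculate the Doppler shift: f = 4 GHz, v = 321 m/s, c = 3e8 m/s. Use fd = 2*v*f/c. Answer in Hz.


fd = 2 * 321 * 4000000000.0 / 3e8 = 8560.0 Hz

8560.0 Hz


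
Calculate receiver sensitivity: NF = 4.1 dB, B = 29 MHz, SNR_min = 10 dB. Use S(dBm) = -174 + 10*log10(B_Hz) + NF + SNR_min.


10*log10(29000000.0) = 74.62
S = -174 + 74.62 + 4.1 + 10 = -85.3 dBm

-85.3 dBm


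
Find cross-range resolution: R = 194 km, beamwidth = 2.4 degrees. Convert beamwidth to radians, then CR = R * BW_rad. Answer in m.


BW_rad = 0.041887902
CR = 194000 * 0.041887902 = 8126.3 m

8126.3 m


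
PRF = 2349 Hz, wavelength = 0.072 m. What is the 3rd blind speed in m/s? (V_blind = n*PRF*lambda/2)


V_blind = 3 * 2349 * 0.072 / 2 = 253.7 m/s

253.7 m/s


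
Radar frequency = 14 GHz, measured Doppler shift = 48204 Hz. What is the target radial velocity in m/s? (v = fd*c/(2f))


v = 48204 * 3e8 / (2 * 14000000000.0) = 516.5 m/s

516.5 m/s


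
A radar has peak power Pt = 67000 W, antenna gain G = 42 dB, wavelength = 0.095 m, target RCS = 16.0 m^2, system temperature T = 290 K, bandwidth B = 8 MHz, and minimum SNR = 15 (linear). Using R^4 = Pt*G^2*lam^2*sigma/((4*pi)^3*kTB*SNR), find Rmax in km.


G_lin = 10^(42/10) = 15848.931925
R^4 = 67000 * 15848.931925^2 * 0.095^2 * 16.0 / ((4*pi)^3 * 1.38e-23 * 290 * 8000000.0 * 15)
R^4 = 2.55008e21 m^4
R_max = (2.55008e21)^(1/4) = 224718.3 m = 224.7 km

224.7 km


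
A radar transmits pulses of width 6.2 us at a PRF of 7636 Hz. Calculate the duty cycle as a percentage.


DC = 6.2e-6 * 7636 * 100 = 4.73%

4.73%


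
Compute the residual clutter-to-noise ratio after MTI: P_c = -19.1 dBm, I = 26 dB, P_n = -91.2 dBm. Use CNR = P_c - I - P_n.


CNR = -19.1 - 26 - (-91.2) = 46.1 dB

46.1 dB


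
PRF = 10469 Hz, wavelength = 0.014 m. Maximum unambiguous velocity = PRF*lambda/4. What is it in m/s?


V_ua = 10469 * 0.014 / 4 = 36.6 m/s

36.6 m/s


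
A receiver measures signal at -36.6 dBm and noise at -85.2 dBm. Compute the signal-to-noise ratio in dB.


SNR = -36.6 - (-85.2) = 48.6 dB

48.6 dB


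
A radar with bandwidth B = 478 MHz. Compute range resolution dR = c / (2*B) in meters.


dR = 3e8 / (2 * 478000000.0) = 0.31 m

0.31 m


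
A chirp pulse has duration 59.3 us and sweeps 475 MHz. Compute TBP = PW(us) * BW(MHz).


TBP = 59.3 * 475 = 28167.5

28167.5


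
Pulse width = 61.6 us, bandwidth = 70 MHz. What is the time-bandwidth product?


TBP = 61.6 * 70 = 4312.0

4312.0


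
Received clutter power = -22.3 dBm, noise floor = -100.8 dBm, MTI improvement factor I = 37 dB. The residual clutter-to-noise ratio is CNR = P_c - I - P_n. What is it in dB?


CNR = -22.3 - 37 - (-100.8) = 41.5 dB

41.5 dB


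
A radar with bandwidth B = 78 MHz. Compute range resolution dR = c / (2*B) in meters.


dR = 3e8 / (2 * 78000000.0) = 1.92 m

1.92 m


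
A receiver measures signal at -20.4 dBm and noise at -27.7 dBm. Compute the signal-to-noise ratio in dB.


SNR = -20.4 - (-27.7) = 7.3 dB

7.3 dB


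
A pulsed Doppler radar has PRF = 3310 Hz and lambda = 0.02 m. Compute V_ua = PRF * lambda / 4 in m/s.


V_ua = 3310 * 0.02 / 4 = 16.6 m/s

16.6 m/s


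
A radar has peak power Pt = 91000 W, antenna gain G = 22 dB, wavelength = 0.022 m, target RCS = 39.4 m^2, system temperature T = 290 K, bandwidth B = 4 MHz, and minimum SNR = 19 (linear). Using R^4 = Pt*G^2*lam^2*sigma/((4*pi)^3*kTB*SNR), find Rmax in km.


G_lin = 10^(22/10) = 158.489319
R^4 = 91000 * 158.489319^2 * 0.022^2 * 39.4 / ((4*pi)^3 * 1.38e-23 * 290 * 4000000.0 * 19)
R^4 = 7.22209e16 m^4
R_max = (7.22209e16)^(1/4) = 16393.3 m = 16.4 km

16.4 km


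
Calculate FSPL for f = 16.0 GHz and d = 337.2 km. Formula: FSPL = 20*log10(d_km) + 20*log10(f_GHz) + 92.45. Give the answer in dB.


20*log10(337.2) = 50.56
20*log10(16.0) = 24.08
FSPL = 167.1 dB

167.1 dB


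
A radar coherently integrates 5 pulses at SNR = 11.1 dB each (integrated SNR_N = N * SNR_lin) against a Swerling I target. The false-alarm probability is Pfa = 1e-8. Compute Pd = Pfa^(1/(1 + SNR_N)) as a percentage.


SNR_lin = 10^(11.1/10) = 12.8825
SNR_N = 5 * 12.8825 = 64.4125
1/(1 + SNR_N) = 1/65.4125 = 0.0152876
Pd = (1e-8)^0.0152876 = 0.75457
Pd = 75.5%

75.5%


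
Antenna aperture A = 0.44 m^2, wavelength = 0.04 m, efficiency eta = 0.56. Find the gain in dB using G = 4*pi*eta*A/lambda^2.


G_linear = 4*pi*0.56*0.44/0.04^2 = 1935.22
G_dB = 10*log10(1935.22) = 32.9 dB

32.9 dB


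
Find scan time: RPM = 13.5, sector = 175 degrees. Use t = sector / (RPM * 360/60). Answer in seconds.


t = 175 / (13.5 * 360) * 60 = 2.16 s

2.16 s


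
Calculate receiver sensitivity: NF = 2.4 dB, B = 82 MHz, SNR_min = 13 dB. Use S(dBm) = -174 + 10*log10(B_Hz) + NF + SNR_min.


10*log10(82000000.0) = 79.14
S = -174 + 79.14 + 2.4 + 13 = -79.5 dBm

-79.5 dBm


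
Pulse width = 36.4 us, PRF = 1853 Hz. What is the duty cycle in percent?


DC = 36.4e-6 * 1853 * 100 = 6.74%

6.74%


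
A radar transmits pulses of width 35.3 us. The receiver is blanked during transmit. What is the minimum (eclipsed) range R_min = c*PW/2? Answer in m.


R_min = 3e8 * 35.3e-6 / 2 = 5295.0 m

5295.0 m


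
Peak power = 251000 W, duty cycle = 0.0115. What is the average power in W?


P_avg = 251000 * 0.0115 = 2886.5 W

2886.5 W


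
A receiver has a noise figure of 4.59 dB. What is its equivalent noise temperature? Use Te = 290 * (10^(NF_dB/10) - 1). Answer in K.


NF_lin = 10^(4.59/10) = 2.877398
Te = 290 * (2.877398 - 1) = 544.4 K

544.4 K


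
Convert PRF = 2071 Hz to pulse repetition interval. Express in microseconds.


PRI = 1/2071 = 0.0004828585 s = 482.9 us

482.9 us


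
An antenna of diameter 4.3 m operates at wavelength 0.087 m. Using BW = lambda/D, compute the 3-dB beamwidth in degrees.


BW_rad = 0.087 / 4.3 = 0.020233
BW_deg = 1.16 degrees

1.16 degrees


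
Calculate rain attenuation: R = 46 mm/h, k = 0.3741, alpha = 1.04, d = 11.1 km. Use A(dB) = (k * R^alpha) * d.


gamma = 0.3741 * 46^1.04 = 20.056533 dB/km
A = 20.056533 * 11.1 = 222.63 dB

222.63 dB


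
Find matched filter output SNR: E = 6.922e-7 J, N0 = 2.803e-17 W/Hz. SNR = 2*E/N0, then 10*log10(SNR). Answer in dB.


SNR_lin = 2 * 6.922e-7 / 2.803e-17 = 4.939e10
SNR_dB = 10*log10(4.939e10) = 106.9 dB

106.9 dB


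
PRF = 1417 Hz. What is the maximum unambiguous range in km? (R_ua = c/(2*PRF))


R_ua = 3e8 / (2 * 1417) = 105857.4 m = 105.9 km

105.9 km


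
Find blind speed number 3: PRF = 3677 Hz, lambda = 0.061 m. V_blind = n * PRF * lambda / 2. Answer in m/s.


V_blind = 3 * 3677 * 0.061 / 2 = 336.4 m/s

336.4 m/s


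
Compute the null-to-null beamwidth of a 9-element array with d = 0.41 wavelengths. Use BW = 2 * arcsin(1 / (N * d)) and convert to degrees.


1/(N*d) = 1/(9*0.41) = 0.271003
BW = 2*arcsin(0.271003) = 31.4 degrees

31.4 degrees


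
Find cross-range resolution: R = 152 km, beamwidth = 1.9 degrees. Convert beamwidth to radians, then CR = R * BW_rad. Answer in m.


BW_rad = 0.033161256
CR = 152000 * 0.033161256 = 5040.5 m

5040.5 m


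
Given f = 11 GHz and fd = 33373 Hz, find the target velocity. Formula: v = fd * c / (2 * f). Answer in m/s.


v = 33373 * 3e8 / (2 * 11000000000.0) = 455.1 m/s

455.1 m/s


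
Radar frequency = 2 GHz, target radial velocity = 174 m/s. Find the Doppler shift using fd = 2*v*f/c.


fd = 2 * 174 * 2000000000.0 / 3e8 = 2320.0 Hz

2320.0 Hz


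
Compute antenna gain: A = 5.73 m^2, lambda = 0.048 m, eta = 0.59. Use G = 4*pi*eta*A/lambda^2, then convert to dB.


G_linear = 4*pi*0.59*5.73/0.048^2 = 18438.86
G_dB = 10*log10(18438.86) = 42.7 dB

42.7 dB


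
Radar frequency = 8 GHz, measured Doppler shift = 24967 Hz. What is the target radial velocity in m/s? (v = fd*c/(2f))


v = 24967 * 3e8 / (2 * 8000000000.0) = 468.1 m/s

468.1 m/s


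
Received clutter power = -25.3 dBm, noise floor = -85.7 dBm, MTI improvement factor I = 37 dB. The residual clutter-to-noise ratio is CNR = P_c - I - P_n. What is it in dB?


CNR = -25.3 - 37 - (-85.7) = 23.4 dB

23.4 dB


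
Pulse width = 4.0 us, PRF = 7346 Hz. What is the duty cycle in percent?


DC = 4.0e-6 * 7346 * 100 = 2.94%

2.94%


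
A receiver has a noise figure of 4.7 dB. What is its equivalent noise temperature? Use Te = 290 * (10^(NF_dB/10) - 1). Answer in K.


NF_lin = 10^(4.7/10) = 2.951209
Te = 290 * (2.951209 - 1) = 565.9 K

565.9 K


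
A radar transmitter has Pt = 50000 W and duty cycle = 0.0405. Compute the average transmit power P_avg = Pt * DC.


P_avg = 50000 * 0.0405 = 2025.0 W

2025.0 W


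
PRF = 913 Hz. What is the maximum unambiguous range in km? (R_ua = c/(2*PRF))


R_ua = 3e8 / (2 * 913) = 164293.5 m = 164.3 km

164.3 km


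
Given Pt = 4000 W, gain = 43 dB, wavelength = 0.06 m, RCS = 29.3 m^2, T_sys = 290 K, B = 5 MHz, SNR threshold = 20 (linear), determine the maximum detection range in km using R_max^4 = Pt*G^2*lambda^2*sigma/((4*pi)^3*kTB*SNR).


G_lin = 10^(43/10) = 19952.62315
R^4 = 4000 * 19952.62315^2 * 0.06^2 * 29.3 / ((4*pi)^3 * 1.38e-23 * 290 * 5000000.0 * 20)
R^4 = 2.11506e20 m^4
R_max = (2.11506e20)^(1/4) = 120595.4 m = 120.6 km

120.6 km


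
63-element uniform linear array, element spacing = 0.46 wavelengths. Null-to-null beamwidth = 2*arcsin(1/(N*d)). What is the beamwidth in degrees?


1/(N*d) = 1/(63*0.46) = 0.034507
BW = 2*arcsin(0.034507) = 4.0 degrees

4.0 degrees


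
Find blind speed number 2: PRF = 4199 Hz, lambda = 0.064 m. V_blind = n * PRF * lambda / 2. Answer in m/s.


V_blind = 2 * 4199 * 0.064 / 2 = 268.7 m/s

268.7 m/s


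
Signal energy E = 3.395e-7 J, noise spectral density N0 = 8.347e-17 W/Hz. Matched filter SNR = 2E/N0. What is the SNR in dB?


SNR_lin = 2 * 3.395e-7 / 8.347e-17 = 8.135e9
SNR_dB = 10*log10(8.135e9) = 99.1 dB

99.1 dB


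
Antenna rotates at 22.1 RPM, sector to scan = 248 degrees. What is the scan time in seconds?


t = 248 / (22.1 * 360) * 60 = 1.87 s

1.87 s


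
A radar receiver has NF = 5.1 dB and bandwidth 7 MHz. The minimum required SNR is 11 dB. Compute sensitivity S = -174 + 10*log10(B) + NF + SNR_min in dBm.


10*log10(7000000.0) = 68.45
S = -174 + 68.45 + 5.1 + 11 = -89.4 dBm

-89.4 dBm


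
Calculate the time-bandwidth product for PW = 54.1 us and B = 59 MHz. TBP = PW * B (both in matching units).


TBP = 54.1 * 59 = 3191.9

3191.9


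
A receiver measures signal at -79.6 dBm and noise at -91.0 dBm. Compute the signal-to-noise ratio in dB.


SNR = -79.6 - (-91.0) = 11.4 dB

11.4 dB


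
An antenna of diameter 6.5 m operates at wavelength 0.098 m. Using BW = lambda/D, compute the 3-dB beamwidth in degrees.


BW_rad = 0.098 / 6.5 = 0.015077
BW_deg = 0.86 degrees

0.86 degrees


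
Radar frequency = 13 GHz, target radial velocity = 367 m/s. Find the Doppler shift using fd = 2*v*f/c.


fd = 2 * 367 * 13000000000.0 / 3e8 = 31806.7 Hz

31806.7 Hz


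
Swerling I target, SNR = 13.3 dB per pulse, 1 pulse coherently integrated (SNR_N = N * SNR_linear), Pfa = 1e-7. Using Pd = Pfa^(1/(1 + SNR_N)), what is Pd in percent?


SNR_lin = 10^(13.3/10) = 21.37962
SNR_N = 1 * 21.37962 = 21.37962
1/(1 + SNR_N) = 1/22.37962 = 0.0446835
Pd = (1e-7)^0.0446835 = 0.48665
Pd = 48.7%

48.7%


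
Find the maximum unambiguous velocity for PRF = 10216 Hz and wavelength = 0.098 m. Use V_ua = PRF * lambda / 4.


V_ua = 10216 * 0.098 / 4 = 250.3 m/s

250.3 m/s


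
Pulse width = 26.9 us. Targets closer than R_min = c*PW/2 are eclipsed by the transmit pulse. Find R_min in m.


R_min = 3e8 * 26.9e-6 / 2 = 4035.0 m

4035.0 m


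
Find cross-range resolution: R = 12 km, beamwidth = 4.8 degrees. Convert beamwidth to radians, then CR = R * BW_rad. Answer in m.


BW_rad = 0.083775804
CR = 12000 * 0.083775804 = 1005.3 m

1005.3 m


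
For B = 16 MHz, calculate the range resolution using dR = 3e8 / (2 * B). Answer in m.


dR = 3e8 / (2 * 16000000.0) = 9.38 m

9.38 m


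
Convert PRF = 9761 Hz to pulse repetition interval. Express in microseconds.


PRI = 1/9761 = 0.0001024485 s = 102.4 us

102.4 us


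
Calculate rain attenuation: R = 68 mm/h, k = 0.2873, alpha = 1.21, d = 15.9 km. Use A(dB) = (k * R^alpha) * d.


gamma = 0.2873 * 68^1.21 = 47.388331 dB/km
A = 47.388331 * 15.9 = 753.47 dB

753.47 dB


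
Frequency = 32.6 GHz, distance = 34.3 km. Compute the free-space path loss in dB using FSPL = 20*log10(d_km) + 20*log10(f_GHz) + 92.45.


20*log10(34.3) = 30.71
20*log10(32.6) = 30.26
FSPL = 153.4 dB

153.4 dB


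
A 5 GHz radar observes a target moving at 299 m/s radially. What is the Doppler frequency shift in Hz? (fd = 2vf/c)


fd = 2 * 299 * 5000000000.0 / 3e8 = 9966.7 Hz

9966.7 Hz


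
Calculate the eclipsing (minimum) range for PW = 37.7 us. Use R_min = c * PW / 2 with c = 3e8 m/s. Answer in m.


R_min = 3e8 * 37.7e-6 / 2 = 5655.0 m

5655.0 m


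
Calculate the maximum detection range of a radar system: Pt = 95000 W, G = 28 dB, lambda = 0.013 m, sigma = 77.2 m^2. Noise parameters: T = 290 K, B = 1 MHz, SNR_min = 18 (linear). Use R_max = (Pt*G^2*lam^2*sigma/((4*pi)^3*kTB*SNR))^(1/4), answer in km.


G_lin = 10^(28/10) = 630.957344
R^4 = 95000 * 630.957344^2 * 0.013^2 * 77.2 / ((4*pi)^3 * 1.38e-23 * 290 * 1000000.0 * 18)
R^4 = 3.45182e18 m^4
R_max = (3.45182e18)^(1/4) = 43103.5 m = 43.1 km

43.1 km


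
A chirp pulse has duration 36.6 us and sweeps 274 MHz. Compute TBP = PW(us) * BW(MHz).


TBP = 36.6 * 274 = 10028.4

10028.4


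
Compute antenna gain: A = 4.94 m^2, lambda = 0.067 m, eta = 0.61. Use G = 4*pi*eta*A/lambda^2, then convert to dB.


G_linear = 4*pi*0.61*4.94/0.067^2 = 8435.62
G_dB = 10*log10(8435.62) = 39.3 dB

39.3 dB


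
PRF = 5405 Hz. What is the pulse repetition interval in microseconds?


PRI = 1/5405 = 0.0001850139 s = 185.0 us

185.0 us


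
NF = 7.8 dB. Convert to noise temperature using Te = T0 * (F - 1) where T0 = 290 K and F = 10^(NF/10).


NF_lin = 10^(7.8/10) = 6.025596
Te = 290 * (6.025596 - 1) = 1457.4 K

1457.4 K


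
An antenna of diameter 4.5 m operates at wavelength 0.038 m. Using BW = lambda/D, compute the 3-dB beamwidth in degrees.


BW_rad = 0.038 / 4.5 = 0.008444
BW_deg = 0.48 degrees

0.48 degrees


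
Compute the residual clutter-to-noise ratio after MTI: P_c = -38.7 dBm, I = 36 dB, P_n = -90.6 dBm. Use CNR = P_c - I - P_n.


CNR = -38.7 - 36 - (-90.6) = 15.9 dB

15.9 dB


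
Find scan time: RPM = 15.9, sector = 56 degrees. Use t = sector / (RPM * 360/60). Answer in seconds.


t = 56 / (15.9 * 360) * 60 = 0.59 s

0.59 s


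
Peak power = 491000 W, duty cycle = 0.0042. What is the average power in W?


P_avg = 491000 * 0.0042 = 2062.2 W

2062.2 W


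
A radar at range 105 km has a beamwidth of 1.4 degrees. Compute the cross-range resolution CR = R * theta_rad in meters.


BW_rad = 0.02443461
CR = 105000 * 0.02443461 = 2565.6 m

2565.6 m


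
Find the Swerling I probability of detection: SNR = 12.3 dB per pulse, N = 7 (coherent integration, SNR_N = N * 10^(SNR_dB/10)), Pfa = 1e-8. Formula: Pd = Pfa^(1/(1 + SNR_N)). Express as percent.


SNR_lin = 10^(12.3/10) = 16.98244
SNR_N = 7 * 16.98244 = 118.87708
1/(1 + SNR_N) = 1/119.87708 = 0.0083419
Pd = (1e-8)^0.0083419 = 0.85756
Pd = 85.8%

85.8%


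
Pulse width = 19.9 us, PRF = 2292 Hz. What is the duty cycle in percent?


DC = 19.9e-6 * 2292 * 100 = 4.56%

4.56%


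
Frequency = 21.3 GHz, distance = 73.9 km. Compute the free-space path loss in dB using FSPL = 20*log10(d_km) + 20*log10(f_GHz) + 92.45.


20*log10(73.9) = 37.37
20*log10(21.3) = 26.57
FSPL = 156.4 dB

156.4 dB


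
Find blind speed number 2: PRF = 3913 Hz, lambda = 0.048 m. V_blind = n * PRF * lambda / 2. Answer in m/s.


V_blind = 2 * 3913 * 0.048 / 2 = 187.8 m/s

187.8 m/s


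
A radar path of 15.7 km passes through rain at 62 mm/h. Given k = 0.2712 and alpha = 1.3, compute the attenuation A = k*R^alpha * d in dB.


gamma = 0.2712 * 62^1.3 = 57.996112 dB/km
A = 57.996112 * 15.7 = 910.54 dB

910.54 dB


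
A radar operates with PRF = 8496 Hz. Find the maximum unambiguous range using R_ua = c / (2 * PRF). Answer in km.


R_ua = 3e8 / (2 * 8496) = 17655.4 m = 17.7 km

17.7 km


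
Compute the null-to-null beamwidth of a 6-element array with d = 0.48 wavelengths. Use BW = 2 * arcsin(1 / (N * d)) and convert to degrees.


1/(N*d) = 1/(6*0.48) = 0.347222
BW = 2*arcsin(0.347222) = 40.6 degrees

40.6 degrees


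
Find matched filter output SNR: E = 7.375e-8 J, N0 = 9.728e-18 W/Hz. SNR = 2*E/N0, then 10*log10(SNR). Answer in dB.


SNR_lin = 2 * 7.375e-8 / 9.728e-18 = 1.516e10
SNR_dB = 10*log10(1.516e10) = 101.8 dB

101.8 dB


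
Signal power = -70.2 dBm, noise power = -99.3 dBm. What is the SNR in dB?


SNR = -70.2 - (-99.3) = 29.1 dB

29.1 dB


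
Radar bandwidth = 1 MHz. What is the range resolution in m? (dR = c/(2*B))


dR = 3e8 / (2 * 1000000.0) = 150.0 m

150.0 m


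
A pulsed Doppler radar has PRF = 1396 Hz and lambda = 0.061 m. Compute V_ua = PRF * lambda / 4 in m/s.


V_ua = 1396 * 0.061 / 4 = 21.3 m/s

21.3 m/s


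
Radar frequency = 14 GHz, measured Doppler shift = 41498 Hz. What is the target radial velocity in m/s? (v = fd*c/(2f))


v = 41498 * 3e8 / (2 * 14000000000.0) = 444.6 m/s

444.6 m/s


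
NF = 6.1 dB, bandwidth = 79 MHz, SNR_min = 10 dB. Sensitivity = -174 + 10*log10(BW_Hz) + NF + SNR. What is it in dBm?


10*log10(79000000.0) = 78.98
S = -174 + 78.98 + 6.1 + 10 = -78.9 dBm

-78.9 dBm


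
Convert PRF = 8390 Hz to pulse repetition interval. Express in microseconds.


PRI = 1/8390 = 0.0001191895 s = 119.2 us

119.2 us


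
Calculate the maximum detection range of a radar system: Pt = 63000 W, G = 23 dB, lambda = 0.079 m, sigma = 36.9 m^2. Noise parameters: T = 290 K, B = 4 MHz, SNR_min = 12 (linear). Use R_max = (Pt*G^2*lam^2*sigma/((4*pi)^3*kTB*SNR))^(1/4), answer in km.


G_lin = 10^(23/10) = 199.526231
R^4 = 63000 * 199.526231^2 * 0.079^2 * 36.9 / ((4*pi)^3 * 1.38e-23 * 290 * 4000000.0 * 12)
R^4 = 1.51521e18 m^4
R_max = (1.51521e18)^(1/4) = 35084.7 m = 35.1 km

35.1 km


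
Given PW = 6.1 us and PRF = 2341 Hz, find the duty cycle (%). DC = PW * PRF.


DC = 6.1e-6 * 2341 * 100 = 1.43%

1.43%


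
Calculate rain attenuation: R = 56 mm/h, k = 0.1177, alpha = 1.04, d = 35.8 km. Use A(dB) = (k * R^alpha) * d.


gamma = 0.1177 * 56^1.04 = 7.742692 dB/km
A = 7.742692 * 35.8 = 277.19 dB

277.19 dB


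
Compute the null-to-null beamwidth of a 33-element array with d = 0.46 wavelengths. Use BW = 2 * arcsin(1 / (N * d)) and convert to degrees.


1/(N*d) = 1/(33*0.46) = 0.065876
BW = 2*arcsin(0.065876) = 7.6 degrees

7.6 degrees


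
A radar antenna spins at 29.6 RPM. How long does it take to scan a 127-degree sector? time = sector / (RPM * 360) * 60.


t = 127 / (29.6 * 360) * 60 = 0.72 s

0.72 s


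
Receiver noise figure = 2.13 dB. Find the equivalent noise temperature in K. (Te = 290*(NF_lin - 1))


NF_lin = 10^(2.13/10) = 1.633052
Te = 290 * (1.633052 - 1) = 183.6 K

183.6 K


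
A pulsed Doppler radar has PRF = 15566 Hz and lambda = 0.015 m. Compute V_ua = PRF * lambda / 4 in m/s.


V_ua = 15566 * 0.015 / 4 = 58.4 m/s

58.4 m/s


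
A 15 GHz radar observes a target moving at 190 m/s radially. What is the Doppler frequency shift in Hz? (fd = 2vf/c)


fd = 2 * 190 * 15000000000.0 / 3e8 = 19000.0 Hz

19000.0 Hz


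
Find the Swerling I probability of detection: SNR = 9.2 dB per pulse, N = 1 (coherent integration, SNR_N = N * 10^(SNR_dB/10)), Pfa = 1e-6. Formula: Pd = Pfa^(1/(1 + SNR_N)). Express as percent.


SNR_lin = 10^(9.2/10) = 8.31764
SNR_N = 1 * 8.31764 = 8.31764
1/(1 + SNR_N) = 1/9.31764 = 0.1073233
Pd = (1e-6)^0.1073233 = 0.22702
Pd = 22.7%

22.7%


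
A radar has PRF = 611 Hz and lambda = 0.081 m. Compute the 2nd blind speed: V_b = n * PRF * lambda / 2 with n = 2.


V_blind = 2 * 611 * 0.081 / 2 = 49.5 m/s

49.5 m/s


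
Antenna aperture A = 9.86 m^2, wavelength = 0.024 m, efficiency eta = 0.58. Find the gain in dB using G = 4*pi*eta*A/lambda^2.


G_linear = 4*pi*0.58*9.86/0.024^2 = 124764.86
G_dB = 10*log10(124764.86) = 51.0 dB

51.0 dB


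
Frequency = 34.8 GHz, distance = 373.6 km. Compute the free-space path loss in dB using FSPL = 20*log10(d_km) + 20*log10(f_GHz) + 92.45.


20*log10(373.6) = 51.45
20*log10(34.8) = 30.83
FSPL = 174.7 dB

174.7 dB


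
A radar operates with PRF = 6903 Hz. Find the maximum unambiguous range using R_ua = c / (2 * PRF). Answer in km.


R_ua = 3e8 / (2 * 6903) = 21729.7 m = 21.7 km

21.7 km


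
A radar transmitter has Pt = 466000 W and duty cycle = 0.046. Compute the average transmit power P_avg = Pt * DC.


P_avg = 466000 * 0.046 = 21436.0 W

21436.0 W


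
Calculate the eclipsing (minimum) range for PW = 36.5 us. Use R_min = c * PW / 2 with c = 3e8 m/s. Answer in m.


R_min = 3e8 * 36.5e-6 / 2 = 5475.0 m

5475.0 m


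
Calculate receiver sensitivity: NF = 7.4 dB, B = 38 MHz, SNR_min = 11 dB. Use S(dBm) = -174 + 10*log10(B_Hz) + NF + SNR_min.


10*log10(38000000.0) = 75.8
S = -174 + 75.8 + 7.4 + 11 = -79.8 dBm

-79.8 dBm


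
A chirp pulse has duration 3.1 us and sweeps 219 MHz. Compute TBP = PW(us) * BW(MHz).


TBP = 3.1 * 219 = 678.9

678.9


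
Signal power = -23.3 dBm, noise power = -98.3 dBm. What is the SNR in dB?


SNR = -23.3 - (-98.3) = 75.0 dB

75.0 dB


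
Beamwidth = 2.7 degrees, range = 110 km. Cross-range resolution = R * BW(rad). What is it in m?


BW_rad = 0.04712389
CR = 110000 * 0.04712389 = 5183.6 m

5183.6 m


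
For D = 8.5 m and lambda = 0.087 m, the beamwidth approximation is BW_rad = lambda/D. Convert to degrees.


BW_rad = 0.087 / 8.5 = 0.010235
BW_deg = 0.59 degrees

0.59 degrees


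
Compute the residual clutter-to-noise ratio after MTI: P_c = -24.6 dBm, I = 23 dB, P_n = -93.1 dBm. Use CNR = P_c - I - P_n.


CNR = -24.6 - 23 - (-93.1) = 45.5 dB

45.5 dB


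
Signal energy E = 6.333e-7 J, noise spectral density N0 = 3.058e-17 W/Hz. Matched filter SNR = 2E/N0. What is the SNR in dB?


SNR_lin = 2 * 6.333e-7 / 3.058e-17 = 4.142e10
SNR_dB = 10*log10(4.142e10) = 106.2 dB

106.2 dB


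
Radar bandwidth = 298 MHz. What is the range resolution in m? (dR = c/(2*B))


dR = 3e8 / (2 * 298000000.0) = 0.5 m

0.5 m


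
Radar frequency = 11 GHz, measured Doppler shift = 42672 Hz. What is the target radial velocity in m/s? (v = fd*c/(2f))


v = 42672 * 3e8 / (2 * 11000000000.0) = 581.9 m/s

581.9 m/s


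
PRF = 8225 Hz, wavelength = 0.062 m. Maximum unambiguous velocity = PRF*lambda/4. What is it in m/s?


V_ua = 8225 * 0.062 / 4 = 127.5 m/s

127.5 m/s


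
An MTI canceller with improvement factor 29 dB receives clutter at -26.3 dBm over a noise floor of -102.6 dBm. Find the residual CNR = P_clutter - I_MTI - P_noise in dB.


CNR = -26.3 - 29 - (-102.6) = 47.3 dB

47.3 dB


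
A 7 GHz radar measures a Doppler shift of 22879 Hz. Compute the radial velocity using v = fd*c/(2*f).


v = 22879 * 3e8 / (2 * 7000000000.0) = 490.3 m/s

490.3 m/s


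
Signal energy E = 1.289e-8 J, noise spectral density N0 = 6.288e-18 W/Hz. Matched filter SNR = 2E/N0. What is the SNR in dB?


SNR_lin = 2 * 1.289e-8 / 6.288e-18 = 4.1e9
SNR_dB = 10*log10(4.1e9) = 96.1 dB

96.1 dB


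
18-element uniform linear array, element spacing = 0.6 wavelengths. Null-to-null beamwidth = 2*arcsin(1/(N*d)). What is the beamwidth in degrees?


1/(N*d) = 1/(18*0.6) = 0.092593
BW = 2*arcsin(0.092593) = 10.6 degrees

10.6 degrees


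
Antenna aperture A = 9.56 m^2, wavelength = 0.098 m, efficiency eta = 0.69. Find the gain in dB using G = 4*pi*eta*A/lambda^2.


G_linear = 4*pi*0.69*9.56/0.098^2 = 8631.07
G_dB = 10*log10(8631.07) = 39.4 dB

39.4 dB


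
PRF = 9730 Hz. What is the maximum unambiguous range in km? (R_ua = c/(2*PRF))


R_ua = 3e8 / (2 * 9730) = 15416.2 m = 15.4 km

15.4 km


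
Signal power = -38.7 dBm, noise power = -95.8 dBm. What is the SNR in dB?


SNR = -38.7 - (-95.8) = 57.1 dB

57.1 dB


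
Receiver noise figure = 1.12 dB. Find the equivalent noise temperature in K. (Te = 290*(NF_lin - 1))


NF_lin = 10^(1.12/10) = 1.294196
Te = 290 * (1.294196 - 1) = 85.3 K

85.3 K


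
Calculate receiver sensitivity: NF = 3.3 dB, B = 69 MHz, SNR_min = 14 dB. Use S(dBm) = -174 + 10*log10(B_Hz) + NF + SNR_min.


10*log10(69000000.0) = 78.39
S = -174 + 78.39 + 3.3 + 14 = -78.3 dBm

-78.3 dBm


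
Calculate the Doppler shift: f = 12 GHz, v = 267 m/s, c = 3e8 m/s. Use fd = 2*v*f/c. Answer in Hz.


fd = 2 * 267 * 12000000000.0 / 3e8 = 21360.0 Hz

21360.0 Hz


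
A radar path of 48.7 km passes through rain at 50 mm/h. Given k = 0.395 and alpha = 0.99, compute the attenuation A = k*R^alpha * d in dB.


gamma = 0.395 * 50^0.99 = 18.992293 dB/km
A = 18.992293 * 48.7 = 924.92 dB

924.92 dB


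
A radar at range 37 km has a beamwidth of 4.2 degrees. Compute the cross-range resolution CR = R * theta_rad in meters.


BW_rad = 0.073303829
CR = 37000 * 0.073303829 = 2712.2 m

2712.2 m


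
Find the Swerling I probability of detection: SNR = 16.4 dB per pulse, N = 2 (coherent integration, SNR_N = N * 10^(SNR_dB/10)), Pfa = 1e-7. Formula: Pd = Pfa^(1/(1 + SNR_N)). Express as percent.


SNR_lin = 10^(16.4/10) = 43.65158
SNR_N = 2 * 43.65158 = 87.30316
1/(1 + SNR_N) = 1/88.30316 = 0.0113246
Pd = (1e-7)^0.0113246 = 0.83316
Pd = 83.3%

83.3%


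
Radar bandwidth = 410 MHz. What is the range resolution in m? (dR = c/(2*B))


dR = 3e8 / (2 * 410000000.0) = 0.37 m

0.37 m


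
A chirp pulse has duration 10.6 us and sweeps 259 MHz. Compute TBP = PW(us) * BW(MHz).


TBP = 10.6 * 259 = 2745.4

2745.4


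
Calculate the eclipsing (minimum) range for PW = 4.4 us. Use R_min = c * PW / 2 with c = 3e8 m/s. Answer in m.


R_min = 3e8 * 4.4e-6 / 2 = 660.0 m

660.0 m


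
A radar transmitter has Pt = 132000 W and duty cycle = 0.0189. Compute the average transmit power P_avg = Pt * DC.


P_avg = 132000 * 0.0189 = 2494.8 W

2494.8 W


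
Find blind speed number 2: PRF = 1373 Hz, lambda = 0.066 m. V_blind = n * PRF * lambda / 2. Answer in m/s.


V_blind = 2 * 1373 * 0.066 / 2 = 90.6 m/s

90.6 m/s


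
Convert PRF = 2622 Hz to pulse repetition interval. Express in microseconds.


PRI = 1/2622 = 0.0003813883 s = 381.4 us

381.4 us


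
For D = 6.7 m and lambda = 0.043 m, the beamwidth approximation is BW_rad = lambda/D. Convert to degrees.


BW_rad = 0.043 / 6.7 = 0.006418
BW_deg = 0.37 degrees

0.37 degrees


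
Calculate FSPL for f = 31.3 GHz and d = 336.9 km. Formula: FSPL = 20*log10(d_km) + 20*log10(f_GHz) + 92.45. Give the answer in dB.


20*log10(336.9) = 50.55
20*log10(31.3) = 29.91
FSPL = 172.9 dB

172.9 dB


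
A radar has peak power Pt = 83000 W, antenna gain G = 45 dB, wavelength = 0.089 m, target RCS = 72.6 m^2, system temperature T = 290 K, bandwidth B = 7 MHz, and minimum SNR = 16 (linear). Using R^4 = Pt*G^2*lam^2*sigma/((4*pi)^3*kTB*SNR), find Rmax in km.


G_lin = 10^(45/10) = 31622.776602
R^4 = 83000 * 31622.776602^2 * 0.089^2 * 72.6 / ((4*pi)^3 * 1.38e-23 * 290 * 7000000.0 * 16)
R^4 = 5.36624e22 m^4
R_max = (5.36624e22)^(1/4) = 481301.8 m = 481.3 km

481.3 km


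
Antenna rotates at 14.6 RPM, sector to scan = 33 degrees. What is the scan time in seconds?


t = 33 / (14.6 * 360) * 60 = 0.38 s

0.38 s


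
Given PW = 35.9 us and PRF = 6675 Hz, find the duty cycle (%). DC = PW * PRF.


DC = 35.9e-6 * 6675 * 100 = 23.96%

23.96%


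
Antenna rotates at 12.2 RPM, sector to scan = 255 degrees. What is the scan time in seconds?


t = 255 / (12.2 * 360) * 60 = 3.48 s

3.48 s


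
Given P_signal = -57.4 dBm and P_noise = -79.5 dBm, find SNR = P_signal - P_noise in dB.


SNR = -57.4 - (-79.5) = 22.1 dB

22.1 dB


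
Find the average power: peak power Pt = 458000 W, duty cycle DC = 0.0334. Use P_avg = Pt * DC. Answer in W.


P_avg = 458000 * 0.0334 = 15297.2 W

15297.2 W


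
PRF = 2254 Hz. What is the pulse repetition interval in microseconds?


PRI = 1/2254 = 0.0004436557 s = 443.7 us

443.7 us


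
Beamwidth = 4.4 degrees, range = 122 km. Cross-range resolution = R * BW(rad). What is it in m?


BW_rad = 0.076794487
CR = 122000 * 0.076794487 = 9368.9 m

9368.9 m


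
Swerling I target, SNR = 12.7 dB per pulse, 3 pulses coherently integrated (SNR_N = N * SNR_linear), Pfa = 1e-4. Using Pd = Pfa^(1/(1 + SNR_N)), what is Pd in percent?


SNR_lin = 10^(12.7/10) = 18.62087
SNR_N = 3 * 18.62087 = 55.86261
1/(1 + SNR_N) = 1/56.86261 = 0.0175862
Pd = (1e-4)^0.0175862 = 0.85046
Pd = 85.0%

85.0%


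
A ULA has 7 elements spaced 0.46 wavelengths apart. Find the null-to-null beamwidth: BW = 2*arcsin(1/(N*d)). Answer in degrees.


1/(N*d) = 1/(7*0.46) = 0.310559
BW = 2*arcsin(0.310559) = 36.2 degrees

36.2 degrees


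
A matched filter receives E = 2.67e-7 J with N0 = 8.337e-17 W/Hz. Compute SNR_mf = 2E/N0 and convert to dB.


SNR_lin = 2 * 2.67e-7 / 8.337e-17 = 6.405e9
SNR_dB = 10*log10(6.405e9) = 98.1 dB

98.1 dB


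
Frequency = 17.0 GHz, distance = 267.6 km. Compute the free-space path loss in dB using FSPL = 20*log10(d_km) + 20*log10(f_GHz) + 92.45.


20*log10(267.6) = 48.55
20*log10(17.0) = 24.61
FSPL = 165.6 dB

165.6 dB


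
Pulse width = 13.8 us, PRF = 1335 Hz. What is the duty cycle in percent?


DC = 13.8e-6 * 1335 * 100 = 1.84%

1.84%


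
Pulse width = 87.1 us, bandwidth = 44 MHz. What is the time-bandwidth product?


TBP = 87.1 * 44 = 3832.4

3832.4


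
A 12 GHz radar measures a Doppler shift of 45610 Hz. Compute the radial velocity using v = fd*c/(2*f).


v = 45610 * 3e8 / (2 * 12000000000.0) = 570.1 m/s

570.1 m/s


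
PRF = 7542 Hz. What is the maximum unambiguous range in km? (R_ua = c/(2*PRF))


R_ua = 3e8 / (2 * 7542) = 19888.6 m = 19.9 km

19.9 km


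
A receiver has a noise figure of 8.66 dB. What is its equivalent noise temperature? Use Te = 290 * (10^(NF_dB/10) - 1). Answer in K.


NF_lin = 10^(8.66/10) = 7.345139
Te = 290 * (7.345139 - 1) = 1840.1 K

1840.1 K


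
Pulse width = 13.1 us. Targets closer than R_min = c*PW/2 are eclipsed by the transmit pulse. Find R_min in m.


R_min = 3e8 * 13.1e-6 / 2 = 1965.0 m

1965.0 m


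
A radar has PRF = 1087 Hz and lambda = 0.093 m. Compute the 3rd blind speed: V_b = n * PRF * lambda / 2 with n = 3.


V_blind = 3 * 1087 * 0.093 / 2 = 151.6 m/s

151.6 m/s


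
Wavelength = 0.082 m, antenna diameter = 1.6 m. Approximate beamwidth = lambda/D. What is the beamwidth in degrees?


BW_rad = 0.082 / 1.6 = 0.05125
BW_deg = 2.94 degrees

2.94 degrees


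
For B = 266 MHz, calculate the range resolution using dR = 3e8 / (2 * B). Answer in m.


dR = 3e8 / (2 * 266000000.0) = 0.56 m

0.56 m


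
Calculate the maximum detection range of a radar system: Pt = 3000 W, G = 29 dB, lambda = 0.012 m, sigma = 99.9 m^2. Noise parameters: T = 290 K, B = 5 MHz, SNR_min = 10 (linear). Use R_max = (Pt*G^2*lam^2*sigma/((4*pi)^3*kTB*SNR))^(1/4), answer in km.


G_lin = 10^(29/10) = 794.328235
R^4 = 3000 * 794.328235^2 * 0.012^2 * 99.9 / ((4*pi)^3 * 1.38e-23 * 290 * 5000000.0 * 10)
R^4 = 6.85761e16 m^4
R_max = (6.85761e16)^(1/4) = 16182.4 m = 16.2 km

16.2 km


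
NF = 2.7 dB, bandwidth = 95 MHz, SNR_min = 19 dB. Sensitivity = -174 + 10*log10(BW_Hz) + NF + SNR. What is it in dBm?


10*log10(95000000.0) = 79.78
S = -174 + 79.78 + 2.7 + 19 = -72.5 dBm

-72.5 dBm


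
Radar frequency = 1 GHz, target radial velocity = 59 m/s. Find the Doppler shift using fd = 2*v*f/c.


fd = 2 * 59 * 1000000000.0 / 3e8 = 393.3 Hz

393.3 Hz


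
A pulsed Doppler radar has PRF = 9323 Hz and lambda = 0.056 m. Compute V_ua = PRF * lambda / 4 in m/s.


V_ua = 9323 * 0.056 / 4 = 130.5 m/s

130.5 m/s


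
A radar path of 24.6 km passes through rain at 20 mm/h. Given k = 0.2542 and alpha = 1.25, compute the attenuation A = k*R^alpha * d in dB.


gamma = 0.2542 * 20^1.25 = 10.751351 dB/km
A = 10.751351 * 24.6 = 264.48 dB

264.48 dB


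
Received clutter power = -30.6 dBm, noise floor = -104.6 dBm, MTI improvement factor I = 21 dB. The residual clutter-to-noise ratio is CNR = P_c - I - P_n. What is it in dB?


CNR = -30.6 - 21 - (-104.6) = 53.0 dB

53.0 dB


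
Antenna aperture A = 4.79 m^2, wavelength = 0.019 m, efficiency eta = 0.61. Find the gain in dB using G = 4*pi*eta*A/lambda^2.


G_linear = 4*pi*0.61*4.79/0.019^2 = 101711.02
G_dB = 10*log10(101711.02) = 50.1 dB

50.1 dB


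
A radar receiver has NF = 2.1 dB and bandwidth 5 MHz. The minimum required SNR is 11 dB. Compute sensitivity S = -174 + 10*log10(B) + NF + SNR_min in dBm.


10*log10(5000000.0) = 66.99
S = -174 + 66.99 + 2.1 + 11 = -93.9 dBm

-93.9 dBm


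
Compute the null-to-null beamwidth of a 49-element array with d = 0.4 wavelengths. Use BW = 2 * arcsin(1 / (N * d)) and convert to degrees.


1/(N*d) = 1/(49*0.4) = 0.05102
BW = 2*arcsin(0.05102) = 5.8 degrees

5.8 degrees


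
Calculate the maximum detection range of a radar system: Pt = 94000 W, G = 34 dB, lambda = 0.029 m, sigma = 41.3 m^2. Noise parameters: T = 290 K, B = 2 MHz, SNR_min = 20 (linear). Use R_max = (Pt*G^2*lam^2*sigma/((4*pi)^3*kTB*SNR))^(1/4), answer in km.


G_lin = 10^(34/10) = 2511.886432
R^4 = 94000 * 2511.886432^2 * 0.029^2 * 41.3 / ((4*pi)^3 * 1.38e-23 * 290 * 2000000.0 * 20)
R^4 = 6.48496e19 m^4
R_max = (6.48496e19)^(1/4) = 89738.1 m = 89.7 km

89.7 km


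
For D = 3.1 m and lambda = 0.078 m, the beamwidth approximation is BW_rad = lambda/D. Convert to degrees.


BW_rad = 0.078 / 3.1 = 0.025161
BW_deg = 1.44 degrees

1.44 degrees


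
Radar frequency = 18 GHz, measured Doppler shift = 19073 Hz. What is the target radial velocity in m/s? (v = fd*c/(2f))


v = 19073 * 3e8 / (2 * 18000000000.0) = 158.9 m/s

158.9 m/s


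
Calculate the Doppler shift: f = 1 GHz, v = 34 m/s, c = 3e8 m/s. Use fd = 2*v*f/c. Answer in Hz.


fd = 2 * 34 * 1000000000.0 / 3e8 = 226.7 Hz

226.7 Hz


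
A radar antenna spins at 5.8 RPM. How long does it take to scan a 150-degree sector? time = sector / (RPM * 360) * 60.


t = 150 / (5.8 * 360) * 60 = 4.31 s

4.31 s
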